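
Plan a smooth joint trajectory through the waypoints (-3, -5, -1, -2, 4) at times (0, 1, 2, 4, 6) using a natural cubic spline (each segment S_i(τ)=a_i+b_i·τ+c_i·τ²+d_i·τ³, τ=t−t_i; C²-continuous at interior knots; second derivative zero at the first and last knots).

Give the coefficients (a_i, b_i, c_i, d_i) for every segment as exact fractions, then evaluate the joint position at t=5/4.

Δ: Δ0=-2, Δ1=4, Δ2=-1/2, Δ3=3
row 1: diag=4, rhs=36; c'=1/4, d'=9
row 2: denom=6−1·1/4=23/4; d'=(-27−1·9)/(23/4)=-144/23
row 3: denom=8−2·8/23=168/23; d'=(21−2·-144/23)/(168/23)=257/56
back: M3=257/56
back: M2=-144/23−8/23·257/56=-55/7
back: M1=9−1/4·-55/7=307/28
M: M0=0, M1=307/28, M2=-55/7, M3=257/56, M4=0
seg 0: a=-3, c=M0/2=0, d=(M1−M0)/(6·1)=307/168, b=Δ0−h0·(2M0+M1)/6=-643/168
seg 1: a=-5, c=M1/2=307/56, d=(M2−M1)/(6·1)=-527/168, b=Δ1−h1·(2M1+M2)/6=139/84
seg 2: a=-1, c=M2/2=-55/14, d=(M3−M2)/(6·2)=697/672, b=Δ2−h2·(2M2+M3)/6=77/24
seg 3: a=-2, c=M3/2=257/112, d=(M4−M3)/(6·2)=-257/672, b=Δ3−h3·(2M3+M4)/6=-5/84
t_q=5/4 → seg 1, τ=1/4; S=-5+139/84·τ+307/56·τ²+-527/168·τ³=-15385/3584

  seg 0: a=-3 b=-643/168 c=0 d=307/168
  seg 1: a=-5 b=139/84 c=307/56 d=-527/168
  seg 2: a=-1 b=77/24 c=-55/14 d=697/672
  seg 3: a=-2 b=-5/84 c=257/112 d=-257/672
S(5/4) = -15385/3584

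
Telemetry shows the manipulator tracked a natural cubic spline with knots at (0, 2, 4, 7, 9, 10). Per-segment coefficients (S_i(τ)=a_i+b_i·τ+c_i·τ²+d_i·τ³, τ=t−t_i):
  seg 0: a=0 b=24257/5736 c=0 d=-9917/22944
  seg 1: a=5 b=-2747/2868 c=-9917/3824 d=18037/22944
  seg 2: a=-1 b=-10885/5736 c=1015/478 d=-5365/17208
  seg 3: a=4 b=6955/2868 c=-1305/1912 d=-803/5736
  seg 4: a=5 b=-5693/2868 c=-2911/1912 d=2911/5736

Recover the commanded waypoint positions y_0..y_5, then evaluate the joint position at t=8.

y_0 = S_0(0) = a_0 = 0
y_1 = S_1(0) = a_1 = 5
y_2 = S_2(0) = a_2 = -1
y_3 = S_3(0) = a_3 = 4
y_4 = S_4(0) = a_4 = 5
y_5 = S_4(1) = 2
t_q=8 is in segment 3 (τ=1); S_3(τ)=1339/239

y_0=0 y_1=5 y_2=-1 y_3=4 y_4=5 y_5=2
S(8) = 1339/239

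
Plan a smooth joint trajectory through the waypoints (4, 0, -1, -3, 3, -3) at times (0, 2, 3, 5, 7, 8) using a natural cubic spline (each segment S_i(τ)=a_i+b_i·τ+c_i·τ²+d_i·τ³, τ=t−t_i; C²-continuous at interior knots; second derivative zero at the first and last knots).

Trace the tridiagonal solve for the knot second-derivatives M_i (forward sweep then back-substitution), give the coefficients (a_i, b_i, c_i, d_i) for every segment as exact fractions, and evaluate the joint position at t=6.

  seg 0: a=4 b=-860/349 c=0 d=81/698
  seg 1: a=0 b=-374/349 c=243/349 d=-218/349
  seg 2: a=-1 b=-542/349 c=-411/349 d=1015/1396
  seg 3: a=-3 b=859/349 c=2223/698 d=-2035/1396
  seg 4: a=3 b=-800/349 c=-1941/349 d=647/349
S(6) = 1659/1396

Δ: Δ0=-2, Δ1=-1, Δ2=-1, Δ3=3, Δ4=-6
row 1: diag=6, rhs=6; c'=1/6, d'=1
row 2: denom=6−1·1/6=35/6; d'=(0−1·1)/(35/6)=-6/35
row 3: denom=8−2·12/35=256/35; d'=(24−2·-6/35)/(256/35)=213/64
row 4: denom=6−2·35/128=349/64; d'=(-54−2·213/64)/(349/64)=-3882/349
back: M4=-3882/349
back: M3=213/64−35/128·-3882/349=2223/349
back: M2=-6/35−12/35·2223/349=-822/349
back: M1=1−1/6·-822/349=486/349
M: M0=0, M1=486/349, M2=-822/349, M3=2223/349, M4=-3882/349, M5=0
seg 0: a=4, c=M0/2=0, d=(M1−M0)/(6·2)=81/698, b=Δ0−h0·(2M0+M1)/6=-860/349
seg 1: a=0, c=M1/2=243/349, d=(M2−M1)/(6·1)=-218/349, b=Δ1−h1·(2M1+M2)/6=-374/349
seg 2: a=-1, c=M2/2=-411/349, d=(M3−M2)/(6·2)=1015/1396, b=Δ2−h2·(2M2+M3)/6=-542/349
seg 3: a=-3, c=M3/2=2223/698, d=(M4−M3)/(6·2)=-2035/1396, b=Δ3−h3·(2M3+M4)/6=859/349
seg 4: a=3, c=M4/2=-1941/349, d=(M5−M4)/(6·1)=647/349, b=Δ4−h4·(2M4+M5)/6=-800/349
t_q=6 → seg 3, τ=1; S=-3+859/349·τ+2223/698·τ²+-2035/1396·τ³=1659/1396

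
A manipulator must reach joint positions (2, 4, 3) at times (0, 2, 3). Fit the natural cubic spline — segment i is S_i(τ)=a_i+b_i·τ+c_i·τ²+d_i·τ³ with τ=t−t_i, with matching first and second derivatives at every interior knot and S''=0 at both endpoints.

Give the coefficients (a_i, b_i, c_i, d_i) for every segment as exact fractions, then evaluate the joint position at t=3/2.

Δ: Δ0=1, Δ1=-1
row 1: diag=6, rhs=-12; c'=1/6, d'=-2
back: M1=-2
M: M0=0, M1=-2, M2=0
seg 0: a=2, c=M0/2=0, d=(M1−M0)/(6·2)=-1/6, b=Δ0−h0·(2M0+M1)/6=5/3
seg 1: a=4, c=M1/2=-1, d=(M2−M1)/(6·1)=1/3, b=Δ1−h1·(2M1+M2)/6=-1/3
t_q=3/2 → seg 0, τ=3/2; S=2+5/3·τ+0·τ²+-1/6·τ³=63/16

  seg 0: a=2 b=5/3 c=0 d=-1/6
  seg 1: a=4 b=-1/3 c=-1 d=1/3
S(3/2) = 63/16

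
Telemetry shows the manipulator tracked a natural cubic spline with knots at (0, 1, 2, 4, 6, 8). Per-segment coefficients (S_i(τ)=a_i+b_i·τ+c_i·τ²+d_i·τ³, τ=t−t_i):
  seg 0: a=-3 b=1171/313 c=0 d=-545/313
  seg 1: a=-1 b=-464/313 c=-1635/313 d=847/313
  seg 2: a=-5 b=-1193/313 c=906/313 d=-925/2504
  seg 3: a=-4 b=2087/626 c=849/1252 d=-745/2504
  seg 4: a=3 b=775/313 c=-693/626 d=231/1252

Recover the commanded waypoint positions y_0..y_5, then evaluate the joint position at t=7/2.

y_0 = S_0(0) = a_0 = -3
y_1 = S_1(0) = a_1 = -1
y_2 = S_2(0) = a_2 = -5
y_3 = S_3(0) = a_3 = -4
y_4 = S_4(0) = a_4 = 3
y_5 = S_4(2) = 5
t_q=7/2 is in segment 2 (τ=3/2); S_2(τ)=-109199/20032

y_0=-3 y_1=-1 y_2=-5 y_3=-4 y_4=3 y_5=5
S(7/2) = -109199/20032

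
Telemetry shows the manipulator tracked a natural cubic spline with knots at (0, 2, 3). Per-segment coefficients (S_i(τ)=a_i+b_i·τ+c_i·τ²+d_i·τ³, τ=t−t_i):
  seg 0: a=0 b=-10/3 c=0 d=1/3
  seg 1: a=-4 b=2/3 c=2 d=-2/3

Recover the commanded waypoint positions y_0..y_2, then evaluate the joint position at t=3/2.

y_0=0 y_1=-4 y_2=-2
S(3/2) = -31/8

y_0 = S_0(0) = a_0 = 0
y_1 = S_1(0) = a_1 = -4
y_2 = S_1(1) = -2
t_q=3/2 is in segment 0 (τ=3/2); S_0(τ)=-31/8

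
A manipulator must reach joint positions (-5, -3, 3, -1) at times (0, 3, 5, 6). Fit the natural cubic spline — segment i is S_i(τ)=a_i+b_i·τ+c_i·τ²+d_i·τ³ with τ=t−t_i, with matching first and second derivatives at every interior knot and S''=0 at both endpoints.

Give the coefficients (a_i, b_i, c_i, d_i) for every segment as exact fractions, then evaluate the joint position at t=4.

Δ: Δ0=2/3, Δ1=3, Δ2=-4
row 1: diag=10, rhs=14; c'=1/5, d'=7/5
row 2: denom=6−2·1/5=28/5; d'=(-42−2·7/5)/(28/5)=-8
back: M2=-8
back: M1=7/5−1/5·-8=3
M: M0=0, M1=3, M2=-8, M3=0
seg 0: a=-5, c=M0/2=0, d=(M1−M0)/(6·3)=1/6, b=Δ0−h0·(2M0+M1)/6=-5/6
seg 1: a=-3, c=M1/2=3/2, d=(M2−M1)/(6·2)=-11/12, b=Δ1−h1·(2M1+M2)/6=11/3
seg 2: a=3, c=M2/2=-4, d=(M3−M2)/(6·1)=4/3, b=Δ2−h2·(2M2+M3)/6=-4/3
t_q=4 → seg 1, τ=1; S=-3+11/3·τ+3/2·τ²+-11/12·τ³=5/4

  seg 0: a=-5 b=-5/6 c=0 d=1/6
  seg 1: a=-3 b=11/3 c=3/2 d=-11/12
  seg 2: a=3 b=-4/3 c=-4 d=4/3
S(4) = 5/4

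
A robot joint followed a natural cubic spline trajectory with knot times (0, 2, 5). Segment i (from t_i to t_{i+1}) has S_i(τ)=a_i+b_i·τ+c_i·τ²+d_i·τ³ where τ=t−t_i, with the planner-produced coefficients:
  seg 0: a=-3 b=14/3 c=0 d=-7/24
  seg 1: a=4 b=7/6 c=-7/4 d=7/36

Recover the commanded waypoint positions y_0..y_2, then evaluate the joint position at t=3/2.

y_0 = S_0(0) = a_0 = -3
y_1 = S_1(0) = a_1 = 4
y_2 = S_1(3) = -3
t_q=3/2 is in segment 0 (τ=3/2); S_0(τ)=193/64

y_0=-3 y_1=4 y_2=-3
S(3/2) = 193/64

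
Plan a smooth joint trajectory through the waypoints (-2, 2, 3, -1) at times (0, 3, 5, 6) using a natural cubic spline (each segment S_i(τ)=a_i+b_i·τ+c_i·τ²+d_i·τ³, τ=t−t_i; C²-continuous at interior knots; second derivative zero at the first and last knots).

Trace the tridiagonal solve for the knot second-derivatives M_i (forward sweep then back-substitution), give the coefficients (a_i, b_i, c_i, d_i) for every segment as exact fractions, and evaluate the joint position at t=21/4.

  seg 0: a=-2 b=47/42 c=0 d=1/42
  seg 1: a=2 b=37/21 c=3/14 d=-71/168
  seg 2: a=3 b=-103/42 c=-65/28 d=65/84
S(21/4) = 577/256

Δ: Δ0=4/3, Δ1=1/2, Δ2=-4
row 1: diag=10, rhs=-5; c'=1/5, d'=-1/2
row 2: denom=6−2·1/5=28/5; d'=(-27−2·-1/2)/(28/5)=-65/14
back: M2=-65/14
back: M1=-1/2−1/5·-65/14=3/7
M: M0=0, M1=3/7, M2=-65/14, M3=0
seg 0: a=-2, c=M0/2=0, d=(M1−M0)/(6·3)=1/42, b=Δ0−h0·(2M0+M1)/6=47/42
seg 1: a=2, c=M1/2=3/14, d=(M2−M1)/(6·2)=-71/168, b=Δ1−h1·(2M1+M2)/6=37/21
seg 2: a=3, c=M2/2=-65/28, d=(M3−M2)/(6·1)=65/84, b=Δ2−h2·(2M2+M3)/6=-103/42
t_q=21/4 → seg 2, τ=1/4; S=3+-103/42·τ+-65/28·τ²+65/84·τ³=577/256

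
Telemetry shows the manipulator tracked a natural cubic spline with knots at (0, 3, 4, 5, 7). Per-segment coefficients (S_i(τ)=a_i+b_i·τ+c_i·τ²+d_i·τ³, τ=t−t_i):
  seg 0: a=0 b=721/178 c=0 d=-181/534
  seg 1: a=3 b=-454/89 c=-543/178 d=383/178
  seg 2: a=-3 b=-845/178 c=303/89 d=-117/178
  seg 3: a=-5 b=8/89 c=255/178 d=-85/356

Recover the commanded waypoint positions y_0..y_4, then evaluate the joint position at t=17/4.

y_0 = S_0(0) = a_0 = 0
y_1 = S_1(0) = a_1 = 3
y_2 = S_2(0) = a_2 = -3
y_3 = S_3(0) = a_3 = -5
y_4 = S_3(2) = -1
t_q=17/4 is in segment 2 (τ=1/4); S_2(τ)=-45389/11392

y_0=0 y_1=3 y_2=-3 y_3=-5 y_4=-1
S(17/4) = -45389/11392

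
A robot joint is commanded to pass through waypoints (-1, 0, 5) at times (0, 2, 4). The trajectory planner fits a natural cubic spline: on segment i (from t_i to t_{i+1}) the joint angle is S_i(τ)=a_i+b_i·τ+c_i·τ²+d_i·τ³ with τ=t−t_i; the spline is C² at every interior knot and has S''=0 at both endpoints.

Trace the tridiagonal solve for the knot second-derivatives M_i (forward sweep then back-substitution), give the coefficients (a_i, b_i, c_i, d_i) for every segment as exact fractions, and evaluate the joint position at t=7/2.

  seg 0: a=-1 b=0 c=0 d=1/8
  seg 1: a=0 b=3/2 c=3/4 d=-1/8
S(7/2) = 225/64

Δ: Δ0=1/2, Δ1=5/2
row 1: diag=8, rhs=12; c'=1/4, d'=3/2
back: M1=3/2
M: M0=0, M1=3/2, M2=0
seg 0: a=-1, c=M0/2=0, d=(M1−M0)/(6·2)=1/8, b=Δ0−h0·(2M0+M1)/6=0
seg 1: a=0, c=M1/2=3/4, d=(M2−M1)/(6·2)=-1/8, b=Δ1−h1·(2M1+M2)/6=3/2
t_q=7/2 → seg 1, τ=3/2; S=0+3/2·τ+3/4·τ²+-1/8·τ³=225/64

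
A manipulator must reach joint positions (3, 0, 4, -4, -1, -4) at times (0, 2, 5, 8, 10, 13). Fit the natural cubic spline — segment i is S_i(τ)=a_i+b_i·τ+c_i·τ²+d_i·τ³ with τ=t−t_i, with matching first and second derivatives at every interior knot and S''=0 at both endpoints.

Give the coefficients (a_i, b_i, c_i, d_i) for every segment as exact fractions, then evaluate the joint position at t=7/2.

  seg 0: a=3 b=-661/271 c=0 d=509/2168
  seg 1: a=0 b=205/542 c=1527/1084 d=-10637/29268
  seg 2: a=4 b=-1065/1084 c=-1514/813 d=12691/29268
  seg 3: a=-4 b=-243/542 c=6635/3252 d=-3467/6504
  seg 4: a=-1 b=1070/813 c=-1883/1626 d=1883/14634
S(7/2) = 21769/8672

Δ: Δ0=-3/2, Δ1=4/3, Δ2=-8/3, Δ3=3/2, Δ4=-1
row 1: diag=10, rhs=17; c'=3/10, d'=17/10
row 2: denom=12−3·3/10=111/10; d'=(-24−3·17/10)/(111/10)=-97/37
row 3: denom=10−3·10/37=340/37; d'=(25−3·-97/37)/(340/37)=304/85
row 4: denom=10−2·37/170=813/85; d'=(-15−2·304/85)/(813/85)=-1883/813
back: M4=-1883/813
back: M3=304/85−37/170·-1883/813=6635/1626
back: M2=-97/37−10/37·6635/1626=-3028/813
back: M1=17/10−3/10·-3028/813=1527/542
M: M0=0, M1=1527/542, M2=-3028/813, M3=6635/1626, M4=-1883/813, M5=0
seg 0: a=3, c=M0/2=0, d=(M1−M0)/(6·2)=509/2168, b=Δ0−h0·(2M0+M1)/6=-661/271
seg 1: a=0, c=M1/2=1527/1084, d=(M2−M1)/(6·3)=-10637/29268, b=Δ1−h1·(2M1+M2)/6=205/542
seg 2: a=4, c=M2/2=-1514/813, d=(M3−M2)/(6·3)=12691/29268, b=Δ2−h2·(2M2+M3)/6=-1065/1084
seg 3: a=-4, c=M3/2=6635/3252, d=(M4−M3)/(6·2)=-3467/6504, b=Δ3−h3·(2M3+M4)/6=-243/542
seg 4: a=-1, c=M4/2=-1883/1626, d=(M5−M4)/(6·3)=1883/14634, b=Δ4−h4·(2M4+M5)/6=1070/813
t_q=7/2 → seg 1, τ=3/2; S=0+205/542·τ+1527/1084·τ²+-10637/29268·τ³=21769/8672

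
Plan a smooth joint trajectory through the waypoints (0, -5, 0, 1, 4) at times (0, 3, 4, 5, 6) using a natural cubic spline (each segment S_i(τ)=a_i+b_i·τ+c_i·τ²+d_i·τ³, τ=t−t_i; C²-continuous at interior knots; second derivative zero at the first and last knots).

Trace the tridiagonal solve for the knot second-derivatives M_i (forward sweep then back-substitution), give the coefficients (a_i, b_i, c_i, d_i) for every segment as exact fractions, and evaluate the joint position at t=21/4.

  seg 0: a=0 b=-821/174 c=0 d=59/174
  seg 1: a=-5 b=386/87 c=177/58 d=-433/174
  seg 2: a=0 b=535/174 c=-128/29 d=407/174
  seg 3: a=1 b=110/87 c=151/58 d=-151/174
S(21/4) = 5439/3712

Δ: Δ0=-5/3, Δ1=5, Δ2=1, Δ3=3
row 1: diag=8, rhs=40; c'=1/8, d'=5
row 2: denom=4−1·1/8=31/8; d'=(-24−1·5)/(31/8)=-232/31
row 3: denom=4−1·8/31=116/31; d'=(12−1·-232/31)/(116/31)=151/29
back: M3=151/29
back: M2=-232/31−8/31·151/29=-256/29
back: M1=5−1/8·-256/29=177/29
M: M0=0, M1=177/29, M2=-256/29, M3=151/29, M4=0
seg 0: a=0, c=M0/2=0, d=(M1−M0)/(6·3)=59/174, b=Δ0−h0·(2M0+M1)/6=-821/174
seg 1: a=-5, c=M1/2=177/58, d=(M2−M1)/(6·1)=-433/174, b=Δ1−h1·(2M1+M2)/6=386/87
seg 2: a=0, c=M2/2=-128/29, d=(M3−M2)/(6·1)=407/174, b=Δ2−h2·(2M2+M3)/6=535/174
seg 3: a=1, c=M3/2=151/58, d=(M4−M3)/(6·1)=-151/174, b=Δ3−h3·(2M3+M4)/6=110/87
t_q=21/4 → seg 3, τ=1/4; S=1+110/87·τ+151/58·τ²+-151/174·τ³=5439/3712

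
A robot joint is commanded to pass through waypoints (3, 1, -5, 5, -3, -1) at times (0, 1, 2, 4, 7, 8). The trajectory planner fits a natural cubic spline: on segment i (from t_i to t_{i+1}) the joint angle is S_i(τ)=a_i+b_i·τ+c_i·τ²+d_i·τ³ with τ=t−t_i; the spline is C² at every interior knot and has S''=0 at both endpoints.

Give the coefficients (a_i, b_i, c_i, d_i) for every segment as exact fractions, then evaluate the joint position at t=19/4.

  seg 0: a=3 b=-1507/4515 c=0 d=-7523/4515
  seg 1: a=1 b=-24076/4515 c=-7523/1505 d=3911/903
  seg 2: a=-5 b=-1507/645 c=12032/1505 d=-9767/4515
  seg 3: a=5 b=16631/4515 c=-7502/1505 d=12949/13545
  seg 4: a=-3 b=-1864/4515 c=5447/1505 d=-5447/4515
S(19/4) = 516471/96320

Δ: Δ0=-2, Δ1=-6, Δ2=5, Δ3=-8/3, Δ4=2
row 1: diag=4, rhs=-24; c'=1/4, d'=-6
row 2: denom=6−1·1/4=23/4; d'=(66−1·-6)/(23/4)=288/23
row 3: denom=10−2·8/23=214/23; d'=(-46−2·288/23)/(214/23)=-817/107
row 4: denom=8−3·69/214=1505/214; d'=(28−3·-817/107)/(1505/214)=10894/1505
back: M4=10894/1505
back: M3=-817/107−69/214·10894/1505=-15004/1505
back: M2=288/23−8/23·-15004/1505=24064/1505
back: M1=-6−1/4·24064/1505=-15046/1505
M: M0=0, M1=-15046/1505, M2=24064/1505, M3=-15004/1505, M4=10894/1505, M5=0
seg 0: a=3, c=M0/2=0, d=(M1−M0)/(6·1)=-7523/4515, b=Δ0−h0·(2M0+M1)/6=-1507/4515
seg 1: a=1, c=M1/2=-7523/1505, d=(M2−M1)/(6·1)=3911/903, b=Δ1−h1·(2M1+M2)/6=-24076/4515
seg 2: a=-5, c=M2/2=12032/1505, d=(M3−M2)/(6·2)=-9767/4515, b=Δ2−h2·(2M2+M3)/6=-1507/645
seg 3: a=5, c=M3/2=-7502/1505, d=(M4−M3)/(6·3)=12949/13545, b=Δ3−h3·(2M3+M4)/6=16631/4515
seg 4: a=-3, c=M4/2=5447/1505, d=(M5−M4)/(6·1)=-5447/4515, b=Δ4−h4·(2M4+M5)/6=-1864/4515
t_q=19/4 → seg 3, τ=3/4; S=5+16631/4515·τ+-7502/1505·τ²+12949/13545·τ³=516471/96320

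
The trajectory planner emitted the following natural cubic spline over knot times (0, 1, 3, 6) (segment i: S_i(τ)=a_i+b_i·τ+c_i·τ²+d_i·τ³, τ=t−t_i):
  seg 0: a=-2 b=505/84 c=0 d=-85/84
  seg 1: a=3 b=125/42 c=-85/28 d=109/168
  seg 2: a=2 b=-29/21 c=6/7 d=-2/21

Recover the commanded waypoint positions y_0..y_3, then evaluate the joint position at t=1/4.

y_0=-2 y_1=3 y_2=2 y_3=3
S(1/4) = -919/1792

y_0 = S_0(0) = a_0 = -2
y_1 = S_1(0) = a_1 = 3
y_2 = S_2(0) = a_2 = 2
y_3 = S_2(3) = 3
t_q=1/4 is in segment 0 (τ=1/4); S_0(τ)=-919/1792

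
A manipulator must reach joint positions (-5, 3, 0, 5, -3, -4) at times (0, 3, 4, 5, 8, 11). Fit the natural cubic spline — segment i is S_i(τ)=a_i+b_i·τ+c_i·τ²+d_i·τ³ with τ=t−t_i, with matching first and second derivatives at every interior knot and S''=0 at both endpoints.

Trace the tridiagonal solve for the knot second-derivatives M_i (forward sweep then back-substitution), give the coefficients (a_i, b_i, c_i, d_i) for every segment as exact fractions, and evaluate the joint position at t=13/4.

  seg 0: a=-5 b=5011/867 c=0 d=-2699/7803
  seg 1: a=3 b=-3086/867 c=-2699/867 d=3184/867
  seg 2: a=0 b=356/289 c=6853/867 d=-3586/867
  seg 3: a=5 b=4016/867 c=-3905/867 d=5387/7803
  seg 4: a=-3 b=-3253/867 c=494/289 d=-494/2601
S(13/4) = 9123/4624

Δ: Δ0=8/3, Δ1=-3, Δ2=5, Δ3=-8/3, Δ4=-1/3
row 1: diag=8, rhs=-34; c'=1/8, d'=-17/4
row 2: denom=4−1·1/8=31/8; d'=(48−1·-17/4)/(31/8)=418/31
row 3: denom=8−1·8/31=240/31; d'=(-46−1·418/31)/(240/31)=-461/60
row 4: denom=12−3·31/80=867/80; d'=(14−3·-461/60)/(867/80)=988/289
back: M4=988/289
back: M3=-461/60−31/80·988/289=-7810/867
back: M2=418/31−8/31·-7810/867=13706/867
back: M1=-17/4−1/8·13706/867=-5398/867
M: M0=0, M1=-5398/867, M2=13706/867, M3=-7810/867, M4=988/289, M5=0
seg 0: a=-5, c=M0/2=0, d=(M1−M0)/(6·3)=-2699/7803, b=Δ0−h0·(2M0+M1)/6=5011/867
seg 1: a=3, c=M1/2=-2699/867, d=(M2−M1)/(6·1)=3184/867, b=Δ1−h1·(2M1+M2)/6=-3086/867
seg 2: a=0, c=M2/2=6853/867, d=(M3−M2)/(6·1)=-3586/867, b=Δ2−h2·(2M2+M3)/6=356/289
seg 3: a=5, c=M3/2=-3905/867, d=(M4−M3)/(6·3)=5387/7803, b=Δ3−h3·(2M3+M4)/6=4016/867
seg 4: a=-3, c=M4/2=494/289, d=(M5−M4)/(6·3)=-494/2601, b=Δ4−h4·(2M4+M5)/6=-3253/867
t_q=13/4 → seg 1, τ=1/4; S=3+-3086/867·τ+-2699/867·τ²+3184/867·τ³=9123/4624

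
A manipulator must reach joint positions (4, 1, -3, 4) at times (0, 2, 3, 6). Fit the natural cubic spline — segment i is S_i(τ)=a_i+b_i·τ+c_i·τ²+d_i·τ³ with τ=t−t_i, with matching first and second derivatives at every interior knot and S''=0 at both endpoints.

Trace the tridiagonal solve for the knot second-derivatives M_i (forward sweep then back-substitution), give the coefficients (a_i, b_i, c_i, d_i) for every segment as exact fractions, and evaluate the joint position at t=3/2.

  seg 0: a=4 b=-107/282 c=0 d=-79/282
  seg 1: a=1 b=-1055/282 c=-79/47 d=401/282
  seg 2: a=-3 b=-400/141 c=243/94 d=-27/94
S(3/2) = 1869/752

Δ: Δ0=-3/2, Δ1=-4, Δ2=7/3
row 1: diag=6, rhs=-15; c'=1/6, d'=-5/2
row 2: denom=8−1·1/6=47/6; d'=(38−1·-5/2)/(47/6)=243/47
back: M2=243/47
back: M1=-5/2−1/6·243/47=-158/47
M: M0=0, M1=-158/47, M2=243/47, M3=0
seg 0: a=4, c=M0/2=0, d=(M1−M0)/(6·2)=-79/282, b=Δ0−h0·(2M0+M1)/6=-107/282
seg 1: a=1, c=M1/2=-79/47, d=(M2−M1)/(6·1)=401/282, b=Δ1−h1·(2M1+M2)/6=-1055/282
seg 2: a=-3, c=M2/2=243/94, d=(M3−M2)/(6·3)=-27/94, b=Δ2−h2·(2M2+M3)/6=-400/141
t_q=3/2 → seg 0, τ=3/2; S=4+-107/282·τ+0·τ²+-79/282·τ³=1869/752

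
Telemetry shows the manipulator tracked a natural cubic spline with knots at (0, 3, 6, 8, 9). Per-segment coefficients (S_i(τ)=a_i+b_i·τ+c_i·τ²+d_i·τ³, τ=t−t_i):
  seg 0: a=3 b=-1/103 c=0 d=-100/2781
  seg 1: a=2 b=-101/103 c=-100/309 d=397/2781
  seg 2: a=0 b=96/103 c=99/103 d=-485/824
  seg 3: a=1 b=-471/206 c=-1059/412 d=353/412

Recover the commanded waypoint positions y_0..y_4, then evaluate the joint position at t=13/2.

y_0 = S_0(0) = a_0 = 3
y_1 = S_1(0) = a_1 = 2
y_2 = S_2(0) = a_2 = 0
y_3 = S_3(0) = a_3 = 1
y_4 = S_3(1) = -3
t_q=13/2 is in segment 2 (τ=1/2); S_2(τ)=4171/6592

y_0=3 y_1=2 y_2=0 y_3=1 y_4=-3
S(13/2) = 4171/6592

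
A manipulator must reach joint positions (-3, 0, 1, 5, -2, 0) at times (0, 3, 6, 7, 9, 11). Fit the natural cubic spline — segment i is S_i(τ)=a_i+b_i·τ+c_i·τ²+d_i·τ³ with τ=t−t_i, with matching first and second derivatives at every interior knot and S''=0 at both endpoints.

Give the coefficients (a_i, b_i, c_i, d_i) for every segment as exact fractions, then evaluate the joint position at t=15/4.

  seg 0: a=-3 b=6493/3732 c=0 d=-2761/33588
  seg 1: a=0 b=-895/1866 c=-2761/3732 d=11317/33588
  seg 2: a=1 b=15595/3732 c=713/311 d=-9223/3732
  seg 3: a=5 b=2519/1866 c=-6371/1244 d=10063/7464
  seg 4: a=-2 b=-2759/933 c=923/311 d=-923/1866
S(15/4) = -50455/79616

Δ: Δ0=1, Δ1=1/3, Δ2=4, Δ3=-7/2, Δ4=1
row 1: diag=12, rhs=-4; c'=1/4, d'=-1/3
row 2: denom=8−3·1/4=29/4; d'=(22−3·-1/3)/(29/4)=92/29
row 3: denom=6−1·4/29=170/29; d'=(-45−1·92/29)/(170/29)=-1397/170
row 4: denom=8−2·29/85=622/85; d'=(27−2·-1397/170)/(622/85)=1846/311
back: M4=1846/311
back: M3=-1397/170−29/85·1846/311=-6371/622
back: M2=92/29−4/29·-6371/622=1426/311
back: M1=-1/3−1/4·1426/311=-2761/1866
M: M0=0, M1=-2761/1866, M2=1426/311, M3=-6371/622, M4=1846/311, M5=0
seg 0: a=-3, c=M0/2=0, d=(M1−M0)/(6·3)=-2761/33588, b=Δ0−h0·(2M0+M1)/6=6493/3732
seg 1: a=0, c=M1/2=-2761/3732, d=(M2−M1)/(6·3)=11317/33588, b=Δ1−h1·(2M1+M2)/6=-895/1866
seg 2: a=1, c=M2/2=713/311, d=(M3−M2)/(6·1)=-9223/3732, b=Δ2−h2·(2M2+M3)/6=15595/3732
seg 3: a=5, c=M3/2=-6371/1244, d=(M4−M3)/(6·2)=10063/7464, b=Δ3−h3·(2M3+M4)/6=2519/1866
seg 4: a=-2, c=M4/2=923/311, d=(M5−M4)/(6·2)=-923/1866, b=Δ4−h4·(2M4+M5)/6=-2759/933
t_q=15/4 → seg 1, τ=3/4; S=0+-895/1866·τ+-2761/3732·τ²+11317/33588·τ³=-50455/79616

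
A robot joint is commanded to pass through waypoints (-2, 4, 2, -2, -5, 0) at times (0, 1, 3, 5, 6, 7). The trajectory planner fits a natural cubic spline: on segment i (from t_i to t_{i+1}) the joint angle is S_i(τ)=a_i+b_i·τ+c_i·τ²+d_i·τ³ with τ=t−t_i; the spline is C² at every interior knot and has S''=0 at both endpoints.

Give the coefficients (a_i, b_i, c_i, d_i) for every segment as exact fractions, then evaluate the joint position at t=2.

  seg 0: a=-2 b=3337/458 c=0 d=-589/458
  seg 1: a=4 b=785/229 c=-1767/458 d=753/916
  seg 2: a=2 b=-490/229 c=246/229 d=-115/229
  seg 3: a=-2 b=-886/229 c=-444/229 d=643/229
  seg 4: a=-5 b=155/229 c=1485/229 d=-495/229
S(2) = 4023/916

Δ: Δ0=6, Δ1=-1, Δ2=-2, Δ3=-3, Δ4=5
row 1: diag=6, rhs=-42; c'=1/3, d'=-7
row 2: denom=8−2·1/3=22/3; d'=(-6−2·-7)/(22/3)=12/11
row 3: denom=6−2·3/11=60/11; d'=(-6−2·12/11)/(60/11)=-3/2
row 4: denom=4−1·11/60=229/60; d'=(48−1·-3/2)/(229/60)=2970/229
back: M4=2970/229
back: M3=-3/2−11/60·2970/229=-888/229
back: M2=12/11−3/11·-888/229=492/229
back: M1=-7−1/3·492/229=-1767/229
M: M0=0, M1=-1767/229, M2=492/229, M3=-888/229, M4=2970/229, M5=0
seg 0: a=-2, c=M0/2=0, d=(M1−M0)/(6·1)=-589/458, b=Δ0−h0·(2M0+M1)/6=3337/458
seg 1: a=4, c=M1/2=-1767/458, d=(M2−M1)/(6·2)=753/916, b=Δ1−h1·(2M1+M2)/6=785/229
seg 2: a=2, c=M2/2=246/229, d=(M3−M2)/(6·2)=-115/229, b=Δ2−h2·(2M2+M3)/6=-490/229
seg 3: a=-2, c=M3/2=-444/229, d=(M4−M3)/(6·1)=643/229, b=Δ3−h3·(2M3+M4)/6=-886/229
seg 4: a=-5, c=M4/2=1485/229, d=(M5−M4)/(6·1)=-495/229, b=Δ4−h4·(2M4+M5)/6=155/229
t_q=2 → seg 1, τ=1; S=4+785/229·τ+-1767/458·τ²+753/916·τ³=4023/916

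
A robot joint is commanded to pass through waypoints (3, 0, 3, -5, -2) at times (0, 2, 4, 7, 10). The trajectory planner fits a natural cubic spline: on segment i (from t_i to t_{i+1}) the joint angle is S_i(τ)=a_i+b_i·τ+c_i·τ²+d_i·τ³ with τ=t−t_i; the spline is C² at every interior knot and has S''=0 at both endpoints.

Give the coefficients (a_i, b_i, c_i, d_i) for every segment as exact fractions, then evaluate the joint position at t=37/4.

  seg 0: a=3 b=-31/12 c=0 d=13/48
  seg 1: a=0 b=2/3 c=13/8 d=-29/48
  seg 2: a=3 b=-1/12 c=-2 d=41/108
  seg 3: a=-5 b=-11/6 c=17/12 d=-17/108
S(37/4) = -959/256

Δ: Δ0=-3/2, Δ1=3/2, Δ2=-8/3, Δ3=1
row 1: diag=8, rhs=18; c'=1/4, d'=9/4
row 2: denom=10−2·1/4=19/2; d'=(-25−2·9/4)/(19/2)=-59/19
row 3: denom=12−3·6/19=210/19; d'=(22−3·-59/19)/(210/19)=17/6
back: M3=17/6
back: M2=-59/19−6/19·17/6=-4
back: M1=9/4−1/4·-4=13/4
M: M0=0, M1=13/4, M2=-4, M3=17/6, M4=0
seg 0: a=3, c=M0/2=0, d=(M1−M0)/(6·2)=13/48, b=Δ0−h0·(2M0+M1)/6=-31/12
seg 1: a=0, c=M1/2=13/8, d=(M2−M1)/(6·2)=-29/48, b=Δ1−h1·(2M1+M2)/6=2/3
seg 2: a=3, c=M2/2=-2, d=(M3−M2)/(6·3)=41/108, b=Δ2−h2·(2M2+M3)/6=-1/12
seg 3: a=-5, c=M3/2=17/12, d=(M4−M3)/(6·3)=-17/108, b=Δ3−h3·(2M3+M4)/6=-11/6
t_q=37/4 → seg 3, τ=9/4; S=-5+-11/6·τ+17/12·τ²+-17/108·τ³=-959/256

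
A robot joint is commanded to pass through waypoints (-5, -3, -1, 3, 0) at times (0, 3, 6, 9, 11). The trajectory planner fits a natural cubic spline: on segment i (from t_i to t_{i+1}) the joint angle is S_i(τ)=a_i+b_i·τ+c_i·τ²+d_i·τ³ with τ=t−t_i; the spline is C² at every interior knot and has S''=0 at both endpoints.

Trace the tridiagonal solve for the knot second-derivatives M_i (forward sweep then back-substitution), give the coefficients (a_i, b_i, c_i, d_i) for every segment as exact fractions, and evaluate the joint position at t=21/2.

Δ: Δ0=2/3, Δ1=2/3, Δ2=4/3, Δ3=-3/2
row 1: diag=12, rhs=0; c'=1/4, d'=0
row 2: denom=12−3·1/4=45/4; d'=(4−3·0)/(45/4)=16/45
row 3: denom=10−3·4/15=46/5; d'=(-17−3·16/45)/(46/5)=-271/138
back: M3=-271/138
back: M2=16/45−4/15·-271/138=182/207
back: M1=0−1/4·182/207=-91/414
M: M0=0, M1=-91/414, M2=182/207, M3=-271/138, M4=0
seg 0: a=-5, c=M0/2=0, d=(M1−M0)/(6·3)=-91/7452, b=Δ0−h0·(2M0+M1)/6=643/828
seg 1: a=-3, c=M1/2=-91/828, d=(M2−M1)/(6·3)=455/7452, b=Δ1−h1·(2M1+M2)/6=185/414
seg 2: a=-1, c=M2/2=91/207, d=(M3−M2)/(6·3)=-1177/7452, b=Δ2−h2·(2M2+M3)/6=1189/828
seg 3: a=3, c=M3/2=-271/276, d=(M4−M3)/(6·2)=271/1656, b=Δ3−h3·(2M3+M4)/6=-79/414
t_q=21/2 → seg 3, τ=3/2; S=3+-79/414·τ+-271/276·τ²+271/1656·τ³=4667/4416

  seg 0: a=-5 b=643/828 c=0 d=-91/7452
  seg 1: a=-3 b=185/414 c=-91/828 d=455/7452
  seg 2: a=-1 b=1189/828 c=91/207 d=-1177/7452
  seg 3: a=3 b=-79/414 c=-271/276 d=271/1656
S(21/2) = 4667/4416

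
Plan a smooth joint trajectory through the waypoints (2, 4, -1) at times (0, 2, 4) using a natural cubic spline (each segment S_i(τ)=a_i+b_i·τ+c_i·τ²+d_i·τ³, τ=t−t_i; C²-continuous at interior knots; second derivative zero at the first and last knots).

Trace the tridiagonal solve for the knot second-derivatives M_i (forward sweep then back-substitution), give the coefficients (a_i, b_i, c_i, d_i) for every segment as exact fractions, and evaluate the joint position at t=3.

Δ: Δ0=1, Δ1=-5/2
row 1: diag=8, rhs=-21; c'=1/4, d'=-21/8
back: M1=-21/8
M: M0=0, M1=-21/8, M2=0
seg 0: a=2, c=M0/2=0, d=(M1−M0)/(6·2)=-7/32, b=Δ0−h0·(2M0+M1)/6=15/8
seg 1: a=4, c=M1/2=-21/16, d=(M2−M1)/(6·2)=7/32, b=Δ1−h1·(2M1+M2)/6=-3/4
t_q=3 → seg 1, τ=1; S=4+-3/4·τ+-21/16·τ²+7/32·τ³=69/32

  seg 0: a=2 b=15/8 c=0 d=-7/32
  seg 1: a=4 b=-3/4 c=-21/16 d=7/32
S(3) = 69/32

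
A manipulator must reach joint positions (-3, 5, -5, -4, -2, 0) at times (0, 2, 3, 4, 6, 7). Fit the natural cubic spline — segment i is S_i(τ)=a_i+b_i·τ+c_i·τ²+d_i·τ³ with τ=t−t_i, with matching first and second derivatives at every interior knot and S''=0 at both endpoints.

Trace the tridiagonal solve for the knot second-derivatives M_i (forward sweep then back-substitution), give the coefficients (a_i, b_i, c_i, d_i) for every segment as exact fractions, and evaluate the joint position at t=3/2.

  seg 0: a=-3 b=1731/175 c=0 d=-1031/700
  seg 1: a=5 b=-1362/175 c=-3093/350 d=331/50
  seg 2: a=-5 b=-1959/350 c=1929/175 d=-1549/350
  seg 3: a=-4 b=111/35 c=-789/350 d=409/700
  seg 4: a=-2 b=204/175 c=219/175 d=-73/175
S(3/2) = 5493/800

Δ: Δ0=4, Δ1=-10, Δ2=1, Δ3=1, Δ4=2
row 1: diag=6, rhs=-84; c'=1/6, d'=-14
row 2: denom=4−1·1/6=23/6; d'=(66−1·-14)/(23/6)=480/23
row 3: denom=6−1·6/23=132/23; d'=(0−1·480/23)/(132/23)=-40/11
row 4: denom=6−2·23/66=175/33; d'=(6−2·-40/11)/(175/33)=438/175
back: M4=438/175
back: M3=-40/11−23/66·438/175=-789/175
back: M2=480/23−6/23·-789/175=3858/175
back: M1=-14−1/6·3858/175=-3093/175
M: M0=0, M1=-3093/175, M2=3858/175, M3=-789/175, M4=438/175, M5=0
seg 0: a=-3, c=M0/2=0, d=(M1−M0)/(6·2)=-1031/700, b=Δ0−h0·(2M0+M1)/6=1731/175
seg 1: a=5, c=M1/2=-3093/350, d=(M2−M1)/(6·1)=331/50, b=Δ1−h1·(2M1+M2)/6=-1362/175
seg 2: a=-5, c=M2/2=1929/175, d=(M3−M2)/(6·1)=-1549/350, b=Δ2−h2·(2M2+M3)/6=-1959/350
seg 3: a=-4, c=M3/2=-789/350, d=(M4−M3)/(6·2)=409/700, b=Δ3−h3·(2M3+M4)/6=111/35
seg 4: a=-2, c=M4/2=219/175, d=(M5−M4)/(6·1)=-73/175, b=Δ4−h4·(2M4+M5)/6=204/175
t_q=3/2 → seg 0, τ=3/2; S=-3+1731/175·τ+0·τ²+-1031/700·τ³=5493/800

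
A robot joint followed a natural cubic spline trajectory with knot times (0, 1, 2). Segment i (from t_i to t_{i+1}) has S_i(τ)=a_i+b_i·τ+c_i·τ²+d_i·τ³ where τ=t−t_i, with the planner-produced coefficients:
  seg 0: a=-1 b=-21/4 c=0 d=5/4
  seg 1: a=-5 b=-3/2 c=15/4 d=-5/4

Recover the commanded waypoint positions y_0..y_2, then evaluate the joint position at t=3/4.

y_0=-1 y_1=-5 y_2=-4
S(3/4) = -1129/256

y_0 = S_0(0) = a_0 = -1
y_1 = S_1(0) = a_1 = -5
y_2 = S_1(1) = -4
t_q=3/4 is in segment 0 (τ=3/4); S_0(τ)=-1129/256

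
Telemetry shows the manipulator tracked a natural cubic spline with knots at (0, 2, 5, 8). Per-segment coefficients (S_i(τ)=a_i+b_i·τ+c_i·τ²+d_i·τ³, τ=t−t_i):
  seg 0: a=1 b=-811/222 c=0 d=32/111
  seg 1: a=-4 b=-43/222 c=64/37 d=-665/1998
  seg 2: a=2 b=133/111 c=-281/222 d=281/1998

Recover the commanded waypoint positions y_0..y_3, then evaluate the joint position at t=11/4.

y_0=1 y_1=-4 y_2=2 y_3=-2
S(11/4) = -15689/4736

y_0 = S_0(0) = a_0 = 1
y_1 = S_1(0) = a_1 = -4
y_2 = S_2(0) = a_2 = 2
y_3 = S_2(3) = -2
t_q=11/4 is in segment 1 (τ=3/4); S_1(τ)=-15689/4736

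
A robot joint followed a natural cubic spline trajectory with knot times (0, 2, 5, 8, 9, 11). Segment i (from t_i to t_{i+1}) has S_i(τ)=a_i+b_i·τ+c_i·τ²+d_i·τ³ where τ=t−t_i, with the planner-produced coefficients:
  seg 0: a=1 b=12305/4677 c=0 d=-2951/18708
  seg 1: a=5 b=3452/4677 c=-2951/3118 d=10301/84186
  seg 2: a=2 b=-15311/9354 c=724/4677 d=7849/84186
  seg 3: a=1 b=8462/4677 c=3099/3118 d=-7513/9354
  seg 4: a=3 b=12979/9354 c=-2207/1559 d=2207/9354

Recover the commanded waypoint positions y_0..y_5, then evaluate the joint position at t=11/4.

y_0=1 y_1=5 y_2=2 y_3=1 y_4=3 y_5=2
S(11/4) = 1012289/199552

y_0 = S_0(0) = a_0 = 1
y_1 = S_1(0) = a_1 = 5
y_2 = S_2(0) = a_2 = 2
y_3 = S_3(0) = a_3 = 1
y_4 = S_4(0) = a_4 = 3
y_5 = S_4(2) = 2
t_q=11/4 is in segment 1 (τ=3/4); S_1(τ)=1012289/199552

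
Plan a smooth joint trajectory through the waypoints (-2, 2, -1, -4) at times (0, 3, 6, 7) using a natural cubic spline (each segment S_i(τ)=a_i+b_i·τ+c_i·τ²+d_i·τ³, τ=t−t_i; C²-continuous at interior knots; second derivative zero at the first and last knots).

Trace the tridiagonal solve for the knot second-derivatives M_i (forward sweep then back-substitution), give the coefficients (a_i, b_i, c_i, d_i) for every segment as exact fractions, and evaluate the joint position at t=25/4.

  seg 0: a=-2 b=154/87 c=0 d=-38/783
  seg 1: a=2 b=40/87 c=-38/87 d=-13/783
  seg 2: a=-1 b=-227/87 c=-17/29 d=17/87
S(25/4) = -3129/1856

Δ: Δ0=4/3, Δ1=-1, Δ2=-3
row 1: diag=12, rhs=-14; c'=1/4, d'=-7/6
row 2: denom=8−3·1/4=29/4; d'=(-12−3·-7/6)/(29/4)=-34/29
back: M2=-34/29
back: M1=-7/6−1/4·-34/29=-76/87
M: M0=0, M1=-76/87, M2=-34/29, M3=0
seg 0: a=-2, c=M0/2=0, d=(M1−M0)/(6·3)=-38/783, b=Δ0−h0·(2M0+M1)/6=154/87
seg 1: a=2, c=M1/2=-38/87, d=(M2−M1)/(6·3)=-13/783, b=Δ1−h1·(2M1+M2)/6=40/87
seg 2: a=-1, c=M2/2=-17/29, d=(M3−M2)/(6·1)=17/87, b=Δ2−h2·(2M2+M3)/6=-227/87
t_q=25/4 → seg 2, τ=1/4; S=-1+-227/87·τ+-17/29·τ²+17/87·τ³=-3129/1856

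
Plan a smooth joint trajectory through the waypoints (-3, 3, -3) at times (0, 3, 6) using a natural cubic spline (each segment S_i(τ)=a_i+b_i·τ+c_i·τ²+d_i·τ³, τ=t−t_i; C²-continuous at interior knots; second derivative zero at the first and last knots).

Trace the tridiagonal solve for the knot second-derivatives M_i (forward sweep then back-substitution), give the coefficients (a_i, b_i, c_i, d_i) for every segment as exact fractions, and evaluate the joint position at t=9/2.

Δ: Δ0=2, Δ1=-2
row 1: diag=12, rhs=-24; c'=1/4, d'=-2
back: M1=-2
M: M0=0, M1=-2, M2=0
seg 0: a=-3, c=M0/2=0, d=(M1−M0)/(6·3)=-1/9, b=Δ0−h0·(2M0+M1)/6=3
seg 1: a=3, c=M1/2=-1, d=(M2−M1)/(6·3)=1/9, b=Δ1−h1·(2M1+M2)/6=0
t_q=9/2 → seg 1, τ=3/2; S=3+0·τ+-1·τ²+1/9·τ³=9/8

  seg 0: a=-3 b=3 c=0 d=-1/9
  seg 1: a=3 b=0 c=-1 d=1/9
S(9/2) = 9/8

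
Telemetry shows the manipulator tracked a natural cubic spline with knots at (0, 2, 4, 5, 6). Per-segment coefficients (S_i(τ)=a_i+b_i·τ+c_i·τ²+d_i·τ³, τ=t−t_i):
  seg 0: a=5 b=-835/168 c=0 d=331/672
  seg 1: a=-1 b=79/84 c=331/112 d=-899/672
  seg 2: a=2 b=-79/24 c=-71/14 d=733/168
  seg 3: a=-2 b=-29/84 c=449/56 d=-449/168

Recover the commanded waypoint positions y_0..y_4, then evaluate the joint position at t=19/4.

y_0=5 y_1=-1 y_2=2 y_3=-2 y_4=3
S(19/4) = -5307/3584

y_0 = S_0(0) = a_0 = 5
y_1 = S_1(0) = a_1 = -1
y_2 = S_2(0) = a_2 = 2
y_3 = S_3(0) = a_3 = -2
y_4 = S_3(1) = 3
t_q=19/4 is in segment 2 (τ=3/4); S_2(τ)=-5307/3584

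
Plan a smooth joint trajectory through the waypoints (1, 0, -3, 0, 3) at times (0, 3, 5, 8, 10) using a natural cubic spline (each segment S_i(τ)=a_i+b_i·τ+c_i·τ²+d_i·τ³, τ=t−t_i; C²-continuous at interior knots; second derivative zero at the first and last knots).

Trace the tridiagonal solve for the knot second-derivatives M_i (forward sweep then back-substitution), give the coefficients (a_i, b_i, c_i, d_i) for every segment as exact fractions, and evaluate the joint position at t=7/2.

  seg 0: a=1 b=113/580 c=0 d=-919/15660
  seg 1: a=0 b=-403/290 c=-919/1740 d=823/3480
  seg 2: a=-3 b=-289/435 c=155/174 d=-877/7830
  seg 3: a=0 b=1441/870 c=-17/145 d=17/870
S(7/2) = -7399/9280

Δ: Δ0=-1/3, Δ1=-3/2, Δ2=1, Δ3=3/2
row 1: diag=10, rhs=-7; c'=1/5, d'=-7/10
row 2: denom=10−2·1/5=48/5; d'=(15−2·-7/10)/(48/5)=41/24
row 3: denom=10−3·5/16=145/16; d'=(3−3·41/24)/(145/16)=-34/145
back: M3=-34/145
back: M2=41/24−5/16·-34/145=155/87
back: M1=-7/10−1/5·155/87=-919/870
M: M0=0, M1=-919/870, M2=155/87, M3=-34/145, M4=0
seg 0: a=1, c=M0/2=0, d=(M1−M0)/(6·3)=-919/15660, b=Δ0−h0·(2M0+M1)/6=113/580
seg 1: a=0, c=M1/2=-919/1740, d=(M2−M1)/(6·2)=823/3480, b=Δ1−h1·(2M1+M2)/6=-403/290
seg 2: a=-3, c=M2/2=155/174, d=(M3−M2)/(6·3)=-877/7830, b=Δ2−h2·(2M2+M3)/6=-289/435
seg 3: a=0, c=M3/2=-17/145, d=(M4−M3)/(6·2)=17/870, b=Δ3−h3·(2M3+M4)/6=1441/870
t_q=7/2 → seg 1, τ=1/2; S=0+-403/290·τ+-919/1740·τ²+823/3480·τ³=-7399/9280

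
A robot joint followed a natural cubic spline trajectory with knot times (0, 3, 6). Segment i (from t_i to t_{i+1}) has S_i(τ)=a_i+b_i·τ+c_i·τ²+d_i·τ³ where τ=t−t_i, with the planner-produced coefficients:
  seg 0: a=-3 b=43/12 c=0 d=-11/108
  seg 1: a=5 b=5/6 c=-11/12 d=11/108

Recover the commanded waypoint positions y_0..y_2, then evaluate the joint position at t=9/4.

y_0 = S_0(0) = a_0 = -3
y_1 = S_1(0) = a_1 = 5
y_2 = S_1(3) = 2
t_q=9/4 is in segment 0 (τ=9/4); S_0(τ)=999/256

y_0=-3 y_1=5 y_2=2
S(9/4) = 999/256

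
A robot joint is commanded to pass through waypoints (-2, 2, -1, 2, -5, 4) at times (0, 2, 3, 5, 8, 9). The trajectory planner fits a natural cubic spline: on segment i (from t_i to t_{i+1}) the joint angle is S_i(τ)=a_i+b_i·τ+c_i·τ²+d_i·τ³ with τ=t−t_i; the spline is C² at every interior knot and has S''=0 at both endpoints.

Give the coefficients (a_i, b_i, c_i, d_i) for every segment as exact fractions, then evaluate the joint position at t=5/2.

Δ: Δ0=2, Δ1=-3, Δ2=3/2, Δ3=-7/3, Δ4=9
row 1: diag=6, rhs=-30; c'=1/6, d'=-5
row 2: denom=6−1·1/6=35/6; d'=(27−1·-5)/(35/6)=192/35
row 3: denom=10−2·12/35=326/35; d'=(-23−2·192/35)/(326/35)=-1189/326
row 4: denom=8−3·105/326=2293/326; d'=(68−3·-1189/326)/(2293/326)=25735/2293
back: M4=25735/2293
back: M3=-1189/326−105/326·25735/2293=-16652/2293
back: M2=192/35−12/35·-16652/2293=18288/2293
back: M1=-5−1/6·18288/2293=-14513/2293
M: M0=0, M1=-14513/2293, M2=18288/2293, M3=-16652/2293, M4=25735/2293, M5=0
seg 0: a=-2, c=M0/2=0, d=(M1−M0)/(6·2)=-14513/27516, b=Δ0−h0·(2M0+M1)/6=28271/6879
seg 1: a=2, c=M1/2=-14513/4586, d=(M2−M1)/(6·1)=32801/13758, b=Δ1−h1·(2M1+M2)/6=-15268/6879
seg 2: a=-1, c=M2/2=9144/2293, d=(M3−M2)/(6·2)=-8735/6879, b=Δ2−h2·(2M2+M3)/6=-19211/13758
seg 3: a=2, c=M3/2=-8326/2293, d=(M4−M3)/(6·3)=14129/13758, b=Δ3−h3·(2M3+M4)/6=-9395/13758
seg 4: a=-5, c=M4/2=25735/4586, d=(M5−M4)/(6·1)=-25735/13758, b=Δ4−h4·(2M4+M5)/6=36176/6879
t_q=5/2 → seg 1, τ=1/2; S=2+-15268/6879·τ+-14513/4586·τ²+32801/13758·τ³=14569/36688

  seg 0: a=-2 b=28271/6879 c=0 d=-14513/27516
  seg 1: a=2 b=-15268/6879 c=-14513/4586 d=32801/13758
  seg 2: a=-1 b=-19211/13758 c=9144/2293 d=-8735/6879
  seg 3: a=2 b=-9395/13758 c=-8326/2293 d=14129/13758
  seg 4: a=-5 b=36176/6879 c=25735/4586 d=-25735/13758
S(5/2) = 14569/36688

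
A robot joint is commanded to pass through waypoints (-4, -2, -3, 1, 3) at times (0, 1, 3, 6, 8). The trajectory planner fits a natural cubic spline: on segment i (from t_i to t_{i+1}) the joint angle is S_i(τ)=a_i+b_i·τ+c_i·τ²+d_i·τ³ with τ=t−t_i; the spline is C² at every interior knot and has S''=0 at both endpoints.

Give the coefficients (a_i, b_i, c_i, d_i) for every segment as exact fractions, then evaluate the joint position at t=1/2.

  seg 0: a=-4 b=7669/3036 c=0 d=-1597/3036
  seg 1: a=-2 b=1439/1518 c=-1597/1012 d=2593/6072
  seg 2: a=-3 b=-182/759 c=249/253 d=-349/2277
  seg 3: a=1 b=1159/759 c=-100/253 d=50/759
S(1/2) = -22691/8096

Δ: Δ0=2, Δ1=-1/2, Δ2=4/3, Δ3=1
row 1: diag=6, rhs=-15; c'=1/3, d'=-5/2
row 2: denom=10−2·1/3=28/3; d'=(11−2·-5/2)/(28/3)=12/7
row 3: denom=10−3·9/28=253/28; d'=(-2−3·12/7)/(253/28)=-200/253
back: M3=-200/253
back: M2=12/7−9/28·-200/253=498/253
back: M1=-5/2−1/3·498/253=-1597/506
M: M0=0, M1=-1597/506, M2=498/253, M3=-200/253, M4=0
seg 0: a=-4, c=M0/2=0, d=(M1−M0)/(6·1)=-1597/3036, b=Δ0−h0·(2M0+M1)/6=7669/3036
seg 1: a=-2, c=M1/2=-1597/1012, d=(M2−M1)/(6·2)=2593/6072, b=Δ1−h1·(2M1+M2)/6=1439/1518
seg 2: a=-3, c=M2/2=249/253, d=(M3−M2)/(6·3)=-349/2277, b=Δ2−h2·(2M2+M3)/6=-182/759
seg 3: a=1, c=M3/2=-100/253, d=(M4−M3)/(6·2)=50/759, b=Δ3−h3·(2M3+M4)/6=1159/759
t_q=1/2 → seg 0, τ=1/2; S=-4+7669/3036·τ+0·τ²+-1597/3036·τ³=-22691/8096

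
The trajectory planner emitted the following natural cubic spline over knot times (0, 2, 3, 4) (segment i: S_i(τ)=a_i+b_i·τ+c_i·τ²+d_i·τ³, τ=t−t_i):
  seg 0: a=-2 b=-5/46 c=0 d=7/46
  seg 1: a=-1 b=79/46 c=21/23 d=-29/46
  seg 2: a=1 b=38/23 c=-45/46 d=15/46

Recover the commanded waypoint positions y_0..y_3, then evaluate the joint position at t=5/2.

y_0=-2 y_1=-1 y_2=1 y_3=2
S(5/2) = 3/368

y_0 = S_0(0) = a_0 = -2
y_1 = S_1(0) = a_1 = -1
y_2 = S_2(0) = a_2 = 1
y_3 = S_2(1) = 2
t_q=5/2 is in segment 1 (τ=1/2); S_1(τ)=3/368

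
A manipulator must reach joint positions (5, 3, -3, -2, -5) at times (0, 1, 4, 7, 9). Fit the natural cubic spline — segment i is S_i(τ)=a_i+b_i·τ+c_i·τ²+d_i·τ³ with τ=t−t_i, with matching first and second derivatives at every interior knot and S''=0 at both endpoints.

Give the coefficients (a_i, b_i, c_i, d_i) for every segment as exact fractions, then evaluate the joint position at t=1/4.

Δ: Δ0=-2, Δ1=-2, Δ2=1/3, Δ3=-3/2
row 1: diag=8, rhs=0; c'=3/8, d'=0
row 2: denom=12−3·3/8=87/8; d'=(14−3·0)/(87/8)=112/87
row 3: denom=10−3·8/29=266/29; d'=(-11−3·112/87)/(266/29)=-431/266
back: M3=-431/266
back: M2=112/87−8/29·-431/266=692/399
back: M1=0−3/8·692/399=-173/266
M: M0=0, M1=-173/266, M2=692/399, M3=-431/266, M4=0
seg 0: a=5, c=M0/2=0, d=(M1−M0)/(6·1)=-173/1596, b=Δ0−h0·(2M0+M1)/6=-3019/1596
seg 1: a=3, c=M1/2=-173/532, d=(M2−M1)/(6·3)=1903/14364, b=Δ1−h1·(2M1+M2)/6=-1769/798
seg 2: a=-3, c=M2/2=346/399, d=(M3−M2)/(6·3)=-2677/14364, b=Δ2−h2·(2M2+M3)/6=-943/1596
seg 3: a=-2, c=M3/2=-431/532, d=(M4−M3)/(6·2)=431/3192, b=Δ3−h3·(2M3+M4)/6=-335/798
t_q=1/4 → seg 0, τ=1/4; S=5+-3019/1596·τ+0·τ²+-173/1596·τ³=154081/34048

  seg 0: a=5 b=-3019/1596 c=0 d=-173/1596
  seg 1: a=3 b=-1769/798 c=-173/532 d=1903/14364
  seg 2: a=-3 b=-943/1596 c=346/399 d=-2677/14364
  seg 3: a=-2 b=-335/798 c=-431/532 d=431/3192
S(1/4) = 154081/34048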